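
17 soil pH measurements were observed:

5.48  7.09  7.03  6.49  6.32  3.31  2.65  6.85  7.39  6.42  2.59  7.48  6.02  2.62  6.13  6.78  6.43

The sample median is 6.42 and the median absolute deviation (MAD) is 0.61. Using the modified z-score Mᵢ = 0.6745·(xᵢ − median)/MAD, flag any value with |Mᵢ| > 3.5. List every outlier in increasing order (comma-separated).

|Mᵢ| > 3.5 ⇔ |xᵢ − 6.42| > 3.5·0.61/0.6745 = 3.17.
So outliers lie outside [3.25, 9.59].
2.59: M = -4.23 → outlier.
2.62: M = -4.20 → outlier.
2.65: M = -4.17 → outlier.

2.59, 2.62, 2.65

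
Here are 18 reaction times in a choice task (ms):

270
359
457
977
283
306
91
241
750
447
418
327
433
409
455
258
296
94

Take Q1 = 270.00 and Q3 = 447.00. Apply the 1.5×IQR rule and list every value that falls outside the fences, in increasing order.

IQR = Q3 − Q1 = 447.00 − 270.00 = 177.00.
Lower fence = Q1 − 1.5·IQR = 270.00 − 265.50 = 4.50.
Upper fence = Q3 + 1.5·IQR = 447.00 + 265.50 = 712.50.
750 > 712.50 → outlier.
977 > 712.50 → outlier.
All remaining values lie within [4.50, 712.50].

750, 977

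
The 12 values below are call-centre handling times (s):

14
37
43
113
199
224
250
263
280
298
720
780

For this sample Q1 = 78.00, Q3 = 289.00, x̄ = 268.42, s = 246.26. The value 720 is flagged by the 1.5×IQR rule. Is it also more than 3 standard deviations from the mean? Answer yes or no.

z = (720 − 268.42) / 246.26 = 1.83.
|z| = 1.83 ≤ 3.

no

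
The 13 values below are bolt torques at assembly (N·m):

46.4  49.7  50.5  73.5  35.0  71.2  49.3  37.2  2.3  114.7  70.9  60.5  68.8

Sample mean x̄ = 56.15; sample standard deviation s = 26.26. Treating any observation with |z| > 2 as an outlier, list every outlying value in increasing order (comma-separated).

Cutoffs at x̄ ± 2s: 56.15 ± 2·26.26 = [3.63, 108.67].
2.3: z = -2.05, |z| > 2 → outlier.
114.7: z = 2.23, |z| > 2 → outlier.
Every other value lies within [3.63, 108.67].

2.3, 114.7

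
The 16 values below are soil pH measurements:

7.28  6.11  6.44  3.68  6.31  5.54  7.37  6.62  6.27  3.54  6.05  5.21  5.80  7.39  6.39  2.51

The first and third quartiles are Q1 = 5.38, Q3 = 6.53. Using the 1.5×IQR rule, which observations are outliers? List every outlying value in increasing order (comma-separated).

2.51, 3.54

IQR = Q3 − Q1 = 6.53 − 5.38 = 1.15.
Lower fence = Q1 − 1.5·IQR = 5.38 − 1.725 = 3.655.
Upper fence = Q3 + 1.5·IQR = 6.53 + 1.725 = 8.255.
2.51 < 3.655 → outlier.
3.54 < 3.655 → outlier.
All remaining values lie within [3.655, 8.255].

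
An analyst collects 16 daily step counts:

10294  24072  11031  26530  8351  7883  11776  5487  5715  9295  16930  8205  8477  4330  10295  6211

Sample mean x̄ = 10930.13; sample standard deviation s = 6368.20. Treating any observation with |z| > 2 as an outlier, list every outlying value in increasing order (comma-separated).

Cutoffs at x̄ ± 2s: 10930.13 ± 2·6368.20 = [-1806.27, 23666.53].
24072: z = 2.06, |z| > 2 → outlier.
26530: z = 2.45, |z| > 2 → outlier.
Every other value lies within [-1806.27, 23666.53].

24072, 26530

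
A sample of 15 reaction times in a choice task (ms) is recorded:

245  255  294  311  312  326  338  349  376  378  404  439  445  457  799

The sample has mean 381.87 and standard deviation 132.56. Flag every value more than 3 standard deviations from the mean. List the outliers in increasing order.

Cutoffs at x̄ ± 3s: 381.87 ± 3·132.56 = [-15.81, 779.55].
799: z = 3.15, |z| > 3 → outlier.
Every other value lies within [-15.81, 779.55].

799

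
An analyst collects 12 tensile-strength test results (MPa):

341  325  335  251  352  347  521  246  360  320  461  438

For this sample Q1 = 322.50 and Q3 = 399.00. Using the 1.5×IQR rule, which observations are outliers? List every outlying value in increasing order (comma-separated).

IQR = Q3 − Q1 = 399.00 − 322.50 = 76.50.
Lower fence = Q1 − 1.5·IQR = 322.50 − 114.75 = 207.75.
Upper fence = Q3 + 1.5·IQR = 399.00 + 114.75 = 513.75.
521 > 513.75 → outlier.
All remaining values lie within [207.75, 513.75].

521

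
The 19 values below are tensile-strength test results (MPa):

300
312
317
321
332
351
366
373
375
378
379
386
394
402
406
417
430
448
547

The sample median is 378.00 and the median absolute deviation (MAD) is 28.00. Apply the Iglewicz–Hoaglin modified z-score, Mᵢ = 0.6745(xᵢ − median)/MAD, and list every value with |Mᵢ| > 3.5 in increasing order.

547

|Mᵢ| > 3.5 ⇔ |xᵢ − 378.00| > 3.5·28.00/0.6745 = 145.29.
So outliers lie outside [232.71, 523.29].
547: M = 4.07 → outlier.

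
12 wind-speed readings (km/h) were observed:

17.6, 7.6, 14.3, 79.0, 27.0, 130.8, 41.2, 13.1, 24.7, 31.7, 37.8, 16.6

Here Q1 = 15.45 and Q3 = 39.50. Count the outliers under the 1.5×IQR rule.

2

IQR = 24.05; fences at 15.45 − 36.075 = -20.625 and 39.50 + 36.075 = 75.575.
Outside the cutoffs: 79.0, 130.8.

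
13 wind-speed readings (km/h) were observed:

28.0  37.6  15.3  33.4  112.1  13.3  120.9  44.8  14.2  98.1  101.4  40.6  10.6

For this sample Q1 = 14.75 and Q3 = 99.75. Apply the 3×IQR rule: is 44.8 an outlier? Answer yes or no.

no

IQR = Q3 − Q1 = 99.75 − 14.75 = 85.00.
Lower fence = Q1 − 3·IQR = 14.75 − 255.00 = -240.25.
Upper fence = Q3 + 3·IQR = 99.75 + 255.00 = 354.75.
44.8 lies within [-240.25, 354.75].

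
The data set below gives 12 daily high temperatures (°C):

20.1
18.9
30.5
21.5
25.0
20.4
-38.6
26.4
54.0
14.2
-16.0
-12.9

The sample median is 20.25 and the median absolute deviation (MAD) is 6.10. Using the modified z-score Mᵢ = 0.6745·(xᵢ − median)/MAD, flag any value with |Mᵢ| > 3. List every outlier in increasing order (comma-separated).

-38.6, -16.0, -12.9, 54.0

|Mᵢ| > 3 ⇔ |xᵢ − 20.25| > 3·6.10/0.6745 = 27.13.
So outliers lie outside [-6.88, 47.38].
-38.6: M = -6.51 → outlier.
-16.0: M = -4.01 → outlier.
-12.9: M = -3.67 → outlier.
54.0: M = 3.73 → outlier.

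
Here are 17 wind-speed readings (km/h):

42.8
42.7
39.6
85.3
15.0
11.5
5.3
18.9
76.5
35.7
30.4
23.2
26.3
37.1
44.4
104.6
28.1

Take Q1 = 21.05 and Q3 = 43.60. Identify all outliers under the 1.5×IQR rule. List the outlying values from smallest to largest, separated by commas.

IQR = Q3 − Q1 = 43.60 − 21.05 = 22.55.
Lower fence = Q1 − 1.5·IQR = 21.05 − 33.825 = -12.775.
Upper fence = Q3 + 1.5·IQR = 43.60 + 33.825 = 77.425.
85.3 > 77.425 → outlier.
104.6 > 77.425 → outlier.
All remaining values lie within [-12.775, 77.425].

85.3, 104.6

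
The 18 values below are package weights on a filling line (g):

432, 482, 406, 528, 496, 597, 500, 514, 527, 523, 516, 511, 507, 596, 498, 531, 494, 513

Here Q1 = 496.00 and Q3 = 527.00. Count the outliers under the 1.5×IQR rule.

4

IQR = 31.00; fences at 496.00 − 46.50 = 449.50 and 527.00 + 46.50 = 573.50.
Outside the cutoffs: 406, 432, 596, 597.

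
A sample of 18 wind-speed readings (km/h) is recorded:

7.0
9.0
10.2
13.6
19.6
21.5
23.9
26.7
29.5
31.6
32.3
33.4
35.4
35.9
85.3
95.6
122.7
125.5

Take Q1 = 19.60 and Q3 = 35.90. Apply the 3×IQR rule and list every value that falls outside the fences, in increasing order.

85.3, 95.6, 122.7, 125.5

IQR = Q3 − Q1 = 35.90 − 19.60 = 16.30.
Lower fence = Q1 − 3·IQR = 19.60 − 48.90 = -29.30.
Upper fence = Q3 + 3·IQR = 35.90 + 48.90 = 84.80.
85.3 > 84.80 → outlier.
95.6 > 84.80 → outlier.
122.7 > 84.80 → outlier.
125.5 > 84.80 → outlier.
All remaining values lie within [-29.30, 84.80].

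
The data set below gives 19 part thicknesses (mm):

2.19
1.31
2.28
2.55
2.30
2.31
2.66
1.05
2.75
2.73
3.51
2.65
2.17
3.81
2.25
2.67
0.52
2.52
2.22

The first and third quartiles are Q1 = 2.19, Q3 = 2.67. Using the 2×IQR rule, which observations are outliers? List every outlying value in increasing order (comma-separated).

0.52, 1.05, 3.81

IQR = Q3 − Q1 = 2.67 − 2.19 = 0.48.
Lower fence = Q1 − 2·IQR = 2.19 − 0.96 = 1.23.
Upper fence = Q3 + 2·IQR = 2.67 + 0.96 = 3.63.
0.52 < 1.23 → outlier.
1.05 < 1.23 → outlier.
3.81 > 3.63 → outlier.
All remaining values lie within [1.23, 3.63].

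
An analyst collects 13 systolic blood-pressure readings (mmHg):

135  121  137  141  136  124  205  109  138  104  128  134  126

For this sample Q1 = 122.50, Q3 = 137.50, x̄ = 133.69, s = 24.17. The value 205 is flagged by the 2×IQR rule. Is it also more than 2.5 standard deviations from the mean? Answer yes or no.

z = (205 − 133.69) / 24.17 = 2.95.
|z| = 2.95 > 2.5.

yes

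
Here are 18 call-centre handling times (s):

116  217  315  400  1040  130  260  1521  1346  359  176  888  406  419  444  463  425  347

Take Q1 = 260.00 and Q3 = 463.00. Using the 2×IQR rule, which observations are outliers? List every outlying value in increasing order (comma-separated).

IQR = Q3 − Q1 = 463.00 − 260.00 = 203.00.
Lower fence = Q1 − 2·IQR = 260.00 − 406.00 = -146.00.
Upper fence = Q3 + 2·IQR = 463.00 + 406.00 = 869.00.
888 > 869.00 → outlier.
1040 > 869.00 → outlier.
1346 > 869.00 → outlier.
1521 > 869.00 → outlier.
All remaining values lie within [-146.00, 869.00].

888, 1040, 1346, 1521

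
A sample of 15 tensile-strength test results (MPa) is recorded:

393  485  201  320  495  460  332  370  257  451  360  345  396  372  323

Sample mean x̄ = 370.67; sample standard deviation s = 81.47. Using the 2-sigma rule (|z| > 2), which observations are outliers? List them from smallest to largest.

Cutoffs at x̄ ± 2s: 370.67 ± 2·81.47 = [207.73, 533.61].
201: z = -2.08, |z| > 2 → outlier.
Every other value lies within [207.73, 533.61].

201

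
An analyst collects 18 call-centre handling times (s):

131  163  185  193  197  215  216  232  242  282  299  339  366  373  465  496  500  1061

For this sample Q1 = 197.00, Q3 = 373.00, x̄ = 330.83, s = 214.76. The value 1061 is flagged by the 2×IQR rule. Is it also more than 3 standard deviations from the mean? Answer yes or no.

yes

z = (1061 − 330.83) / 214.76 = 3.40.
|z| = 3.40 > 3.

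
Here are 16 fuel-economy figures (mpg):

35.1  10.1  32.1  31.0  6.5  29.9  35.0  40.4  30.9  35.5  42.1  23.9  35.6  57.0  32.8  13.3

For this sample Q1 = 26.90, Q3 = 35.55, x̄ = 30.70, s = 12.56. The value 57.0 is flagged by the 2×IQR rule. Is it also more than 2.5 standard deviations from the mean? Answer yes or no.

no

z = (57.0 − 30.70) / 12.56 = 2.09.
|z| = 2.09 ≤ 2.5.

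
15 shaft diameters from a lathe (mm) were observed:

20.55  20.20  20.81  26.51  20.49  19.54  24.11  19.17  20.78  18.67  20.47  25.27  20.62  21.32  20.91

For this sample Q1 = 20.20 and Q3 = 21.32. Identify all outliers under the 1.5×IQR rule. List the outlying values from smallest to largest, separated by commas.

24.11, 25.27, 26.51

IQR = Q3 − Q1 = 21.32 − 20.20 = 1.12.
Lower fence = Q1 − 1.5·IQR = 20.20 − 1.68 = 18.52.
Upper fence = Q3 + 1.5·IQR = 21.32 + 1.68 = 23.00.
24.11 > 23.00 → outlier.
25.27 > 23.00 → outlier.
26.51 > 23.00 → outlier.
All remaining values lie within [18.52, 23.00].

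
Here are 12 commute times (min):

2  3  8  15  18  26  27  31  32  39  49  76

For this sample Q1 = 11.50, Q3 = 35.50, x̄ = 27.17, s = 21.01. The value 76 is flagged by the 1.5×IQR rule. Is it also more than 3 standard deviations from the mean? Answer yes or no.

no

z = (76 − 27.17) / 21.01 = 2.32.
|z| = 2.32 ≤ 3.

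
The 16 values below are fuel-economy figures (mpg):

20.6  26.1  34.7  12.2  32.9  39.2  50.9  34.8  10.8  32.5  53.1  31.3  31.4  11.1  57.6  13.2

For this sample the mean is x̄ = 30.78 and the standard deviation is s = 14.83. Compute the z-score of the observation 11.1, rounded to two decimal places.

-1.33

z = (11.1 − 30.78) / 14.83 = -1.33.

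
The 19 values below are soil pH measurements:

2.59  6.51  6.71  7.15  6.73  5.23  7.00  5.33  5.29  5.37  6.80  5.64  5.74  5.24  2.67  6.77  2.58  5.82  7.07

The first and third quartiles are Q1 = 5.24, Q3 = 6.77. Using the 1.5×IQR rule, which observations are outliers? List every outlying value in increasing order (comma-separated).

2.58, 2.59, 2.67

IQR = Q3 − Q1 = 6.77 − 5.24 = 1.53.
Lower fence = Q1 − 1.5·IQR = 5.24 − 2.295 = 2.945.
Upper fence = Q3 + 1.5·IQR = 6.77 + 2.295 = 9.065.
2.58 < 2.945 → outlier.
2.59 < 2.945 → outlier.
2.67 < 2.945 → outlier.
All remaining values lie within [2.945, 9.065].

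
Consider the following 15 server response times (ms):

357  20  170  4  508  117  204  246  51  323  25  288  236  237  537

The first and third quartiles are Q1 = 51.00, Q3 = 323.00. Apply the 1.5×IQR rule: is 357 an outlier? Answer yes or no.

no

IQR = Q3 − Q1 = 323.00 − 51.00 = 272.00.
Lower fence = Q1 − 1.5·IQR = 51.00 − 408.00 = -357.00.
Upper fence = Q3 + 1.5·IQR = 323.00 + 408.00 = 731.00.
357 lies within [-357.00, 731.00].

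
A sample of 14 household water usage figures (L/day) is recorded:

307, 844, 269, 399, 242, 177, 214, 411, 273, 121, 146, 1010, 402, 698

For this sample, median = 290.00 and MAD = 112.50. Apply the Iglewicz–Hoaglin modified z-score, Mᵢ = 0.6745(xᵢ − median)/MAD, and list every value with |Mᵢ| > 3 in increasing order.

|Mᵢ| > 3 ⇔ |xᵢ − 290.00| > 3·112.50/0.6745 = 500.37.
So outliers lie outside [-210.37, 790.37].
844: M = 3.32 → outlier.
1010: M = 4.32 → outlier.

844, 1010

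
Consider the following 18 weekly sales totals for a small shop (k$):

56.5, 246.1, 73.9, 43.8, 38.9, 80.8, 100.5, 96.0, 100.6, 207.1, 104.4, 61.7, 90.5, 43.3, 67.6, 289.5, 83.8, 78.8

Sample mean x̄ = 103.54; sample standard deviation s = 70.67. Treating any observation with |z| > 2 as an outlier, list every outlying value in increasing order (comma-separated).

Cutoffs at x̄ ± 2s: 103.54 ± 2·70.67 = [-37.80, 244.88].
246.1: z = 2.02, |z| > 2 → outlier.
289.5: z = 2.63, |z| > 2 → outlier.
Every other value lies within [-37.80, 244.88].

246.1, 289.5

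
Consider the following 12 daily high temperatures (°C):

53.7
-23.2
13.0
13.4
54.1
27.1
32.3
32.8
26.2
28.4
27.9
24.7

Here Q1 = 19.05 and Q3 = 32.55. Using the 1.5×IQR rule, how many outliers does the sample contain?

3

IQR = 13.50; fences at 19.05 − 20.25 = -1.20 and 32.55 + 20.25 = 52.80.
Outside the cutoffs: -23.2, 53.7, 54.1.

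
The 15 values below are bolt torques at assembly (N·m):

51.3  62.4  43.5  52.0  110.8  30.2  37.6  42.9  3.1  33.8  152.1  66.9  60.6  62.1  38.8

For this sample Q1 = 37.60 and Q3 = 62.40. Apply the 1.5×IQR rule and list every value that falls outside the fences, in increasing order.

110.8, 152.1

IQR = Q3 − Q1 = 62.40 − 37.60 = 24.80.
Lower fence = Q1 − 1.5·IQR = 37.60 − 37.20 = 0.40.
Upper fence = Q3 + 1.5·IQR = 62.40 + 37.20 = 99.60.
110.8 > 99.60 → outlier.
152.1 > 99.60 → outlier.
All remaining values lie within [0.40, 99.60].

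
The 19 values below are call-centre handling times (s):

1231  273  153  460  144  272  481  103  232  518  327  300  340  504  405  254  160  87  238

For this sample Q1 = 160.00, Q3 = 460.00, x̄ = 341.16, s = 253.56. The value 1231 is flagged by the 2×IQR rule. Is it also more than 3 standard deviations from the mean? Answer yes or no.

z = (1231 − 341.16) / 253.56 = 3.51.
|z| = 3.51 > 3.

yes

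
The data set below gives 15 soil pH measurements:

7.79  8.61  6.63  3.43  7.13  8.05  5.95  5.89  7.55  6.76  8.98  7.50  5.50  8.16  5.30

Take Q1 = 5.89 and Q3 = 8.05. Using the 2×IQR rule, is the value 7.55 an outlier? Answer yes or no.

IQR = Q3 − Q1 = 8.05 − 5.89 = 2.16.
Lower fence = Q1 − 2·IQR = 5.89 − 4.32 = 1.57.
Upper fence = Q3 + 2·IQR = 8.05 + 4.32 = 12.37.
7.55 lies within [1.57, 12.37].

no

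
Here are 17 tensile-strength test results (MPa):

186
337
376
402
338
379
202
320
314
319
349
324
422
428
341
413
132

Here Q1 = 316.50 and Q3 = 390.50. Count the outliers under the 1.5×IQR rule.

3

IQR = 74.00; fences at 316.50 − 111.00 = 205.50 and 390.50 + 111.00 = 501.50.
Outside the cutoffs: 132, 186, 202.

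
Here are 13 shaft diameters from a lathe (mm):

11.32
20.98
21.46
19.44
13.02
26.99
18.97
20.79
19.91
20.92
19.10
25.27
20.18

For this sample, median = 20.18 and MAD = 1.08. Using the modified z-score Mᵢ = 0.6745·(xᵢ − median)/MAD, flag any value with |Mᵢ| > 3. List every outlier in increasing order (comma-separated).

11.32, 13.02, 25.27, 26.99

|Mᵢ| > 3 ⇔ |xᵢ − 20.18| > 3·1.08/0.6745 = 4.80.
So outliers lie outside [15.38, 24.98].
11.32: M = -5.53 → outlier.
13.02: M = -4.47 → outlier.
25.27: M = 3.18 → outlier.
26.99: M = 4.25 → outlier.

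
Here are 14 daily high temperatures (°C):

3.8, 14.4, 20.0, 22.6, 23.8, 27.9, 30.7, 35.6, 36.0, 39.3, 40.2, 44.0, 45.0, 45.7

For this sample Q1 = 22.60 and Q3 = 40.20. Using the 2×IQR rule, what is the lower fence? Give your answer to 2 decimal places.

IQR = Q3 − Q1 = 40.20 − 22.60 = 17.60.
Lower fence = Q1 − 2·IQR = 22.60 − 35.20 = -12.60.
Upper fence = Q3 + 2·IQR = 40.20 + 35.20 = 75.40.

-12.60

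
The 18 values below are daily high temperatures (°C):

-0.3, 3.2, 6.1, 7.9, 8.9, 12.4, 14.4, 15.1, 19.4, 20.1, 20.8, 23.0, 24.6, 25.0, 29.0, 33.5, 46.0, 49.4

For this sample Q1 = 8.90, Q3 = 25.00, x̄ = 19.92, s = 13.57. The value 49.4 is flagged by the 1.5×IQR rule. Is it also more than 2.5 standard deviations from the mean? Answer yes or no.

z = (49.4 − 19.92) / 13.57 = 2.17.
|z| = 2.17 ≤ 2.5.

no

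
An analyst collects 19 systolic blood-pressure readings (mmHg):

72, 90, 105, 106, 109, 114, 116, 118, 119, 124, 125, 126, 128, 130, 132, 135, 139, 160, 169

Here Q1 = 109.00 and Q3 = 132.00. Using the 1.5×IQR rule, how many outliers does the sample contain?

IQR = 23.00; fences at 109.00 − 34.50 = 74.50 and 132.00 + 34.50 = 166.50.
Outside the cutoffs: 72, 169.

2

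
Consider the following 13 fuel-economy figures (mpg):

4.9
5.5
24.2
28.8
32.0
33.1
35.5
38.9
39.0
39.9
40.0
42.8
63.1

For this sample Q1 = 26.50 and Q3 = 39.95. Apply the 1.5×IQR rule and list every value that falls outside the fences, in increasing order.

IQR = Q3 − Q1 = 39.95 − 26.50 = 13.45.
Lower fence = Q1 − 1.5·IQR = 26.50 − 20.175 = 6.325.
Upper fence = Q3 + 1.5·IQR = 39.95 + 20.175 = 60.125.
4.9 < 6.325 → outlier.
5.5 < 6.325 → outlier.
63.1 > 60.125 → outlier.
All remaining values lie within [6.325, 60.125].

4.9, 5.5, 63.1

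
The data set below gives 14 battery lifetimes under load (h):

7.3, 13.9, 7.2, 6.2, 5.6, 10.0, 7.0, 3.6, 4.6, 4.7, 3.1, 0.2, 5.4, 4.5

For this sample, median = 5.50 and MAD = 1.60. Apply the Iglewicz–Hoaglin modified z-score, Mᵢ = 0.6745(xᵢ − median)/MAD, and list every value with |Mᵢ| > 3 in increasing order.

|Mᵢ| > 3 ⇔ |xᵢ − 5.50| > 3·1.60/0.6745 = 7.12.
So outliers lie outside [-1.62, 12.62].
13.9: M = 3.54 → outlier.

13.9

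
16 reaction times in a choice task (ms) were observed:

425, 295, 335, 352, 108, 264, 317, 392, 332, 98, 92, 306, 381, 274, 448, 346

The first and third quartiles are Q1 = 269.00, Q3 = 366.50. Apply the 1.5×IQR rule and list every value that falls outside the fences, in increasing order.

92, 98, 108

IQR = Q3 − Q1 = 366.50 − 269.00 = 97.50.
Lower fence = Q1 − 1.5·IQR = 269.00 − 146.25 = 122.75.
Upper fence = Q3 + 1.5·IQR = 366.50 + 146.25 = 512.75.
92 < 122.75 → outlier.
98 < 122.75 → outlier.
108 < 122.75 → outlier.
All remaining values lie within [122.75, 512.75].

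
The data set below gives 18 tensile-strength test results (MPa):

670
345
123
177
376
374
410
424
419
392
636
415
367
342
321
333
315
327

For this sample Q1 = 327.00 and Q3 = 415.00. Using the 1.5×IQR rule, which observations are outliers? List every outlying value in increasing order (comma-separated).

123, 177, 636, 670

IQR = Q3 − Q1 = 415.00 − 327.00 = 88.00.
Lower fence = Q1 − 1.5·IQR = 327.00 − 132.00 = 195.00.
Upper fence = Q3 + 1.5·IQR = 415.00 + 132.00 = 547.00.
123 < 195.00 → outlier.
177 < 195.00 → outlier.
636 > 547.00 → outlier.
670 > 547.00 → outlier.
All remaining values lie within [195.00, 547.00].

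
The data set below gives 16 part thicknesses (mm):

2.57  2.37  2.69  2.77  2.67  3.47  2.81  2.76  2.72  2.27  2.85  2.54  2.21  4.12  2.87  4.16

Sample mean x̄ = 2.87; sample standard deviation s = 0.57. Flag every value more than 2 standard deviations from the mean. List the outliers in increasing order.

Cutoffs at x̄ ± 2s: 2.87 ± 2·0.57 = [1.73, 4.01].
4.12: z = 2.19, |z| > 2 → outlier.
4.16: z = 2.26, |z| > 2 → outlier.
Every other value lies within [1.73, 4.01].

4.12, 4.16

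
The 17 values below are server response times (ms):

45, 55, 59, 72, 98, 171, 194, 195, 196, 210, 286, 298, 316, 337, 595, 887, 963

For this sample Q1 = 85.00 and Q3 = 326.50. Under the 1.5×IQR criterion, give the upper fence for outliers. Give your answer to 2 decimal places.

688.75

IQR = Q3 − Q1 = 326.50 − 85.00 = 241.50.
Lower fence = Q1 − 1.5·IQR = 85.00 − 362.25 = -277.25.
Upper fence = Q3 + 1.5·IQR = 326.50 + 362.25 = 688.75.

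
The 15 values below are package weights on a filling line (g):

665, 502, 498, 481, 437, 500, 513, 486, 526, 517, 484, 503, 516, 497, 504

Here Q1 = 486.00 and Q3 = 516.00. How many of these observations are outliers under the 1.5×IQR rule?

2

IQR = 30.00; fences at 486.00 − 45.00 = 441.00 and 516.00 + 45.00 = 561.00.
Outside the cutoffs: 437, 665.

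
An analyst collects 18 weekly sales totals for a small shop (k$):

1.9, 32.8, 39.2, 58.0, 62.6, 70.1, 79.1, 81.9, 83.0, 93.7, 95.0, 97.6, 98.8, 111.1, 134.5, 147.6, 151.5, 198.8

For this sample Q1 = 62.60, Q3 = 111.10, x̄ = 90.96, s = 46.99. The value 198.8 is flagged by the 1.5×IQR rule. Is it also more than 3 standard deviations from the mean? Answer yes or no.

no

z = (198.8 − 90.96) / 46.99 = 2.29.
|z| = 2.29 ≤ 3.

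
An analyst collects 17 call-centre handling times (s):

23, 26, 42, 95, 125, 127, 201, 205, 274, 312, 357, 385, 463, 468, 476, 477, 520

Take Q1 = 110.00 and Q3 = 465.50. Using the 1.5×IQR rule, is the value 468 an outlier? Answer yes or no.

no

IQR = Q3 − Q1 = 465.50 − 110.00 = 355.50.
Lower fence = Q1 − 1.5·IQR = 110.00 − 533.25 = -423.25.
Upper fence = Q3 + 1.5·IQR = 465.50 + 533.25 = 998.75.
468 lies within [-423.25, 998.75].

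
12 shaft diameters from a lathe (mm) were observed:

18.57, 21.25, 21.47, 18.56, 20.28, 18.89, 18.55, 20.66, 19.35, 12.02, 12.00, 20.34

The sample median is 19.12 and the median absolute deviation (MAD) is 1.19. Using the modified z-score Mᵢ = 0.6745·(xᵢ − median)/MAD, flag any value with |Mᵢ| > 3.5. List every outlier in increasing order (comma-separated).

|Mᵢ| > 3.5 ⇔ |xᵢ − 19.12| > 3.5·1.19/0.6745 = 6.17.
So outliers lie outside [12.95, 25.29].
12.00: M = -4.04 → outlier.
12.02: M = -4.02 → outlier.

12.00, 12.02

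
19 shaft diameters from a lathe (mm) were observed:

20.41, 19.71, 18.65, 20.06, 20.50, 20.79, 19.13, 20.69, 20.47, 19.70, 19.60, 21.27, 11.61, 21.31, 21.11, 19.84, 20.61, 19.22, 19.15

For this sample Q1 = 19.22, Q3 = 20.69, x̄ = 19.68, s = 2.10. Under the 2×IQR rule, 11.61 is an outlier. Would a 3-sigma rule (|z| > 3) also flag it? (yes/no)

z = (11.61 − 19.68) / 2.10 = -3.84.
|z| = 3.84 > 3.

yes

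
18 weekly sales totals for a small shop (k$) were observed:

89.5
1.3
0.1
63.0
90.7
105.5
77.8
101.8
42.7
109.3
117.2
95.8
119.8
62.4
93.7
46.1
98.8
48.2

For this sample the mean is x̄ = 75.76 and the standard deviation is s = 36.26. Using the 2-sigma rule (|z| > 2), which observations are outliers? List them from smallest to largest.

0.1, 1.3

Cutoffs at x̄ ± 2s: 75.76 ± 2·36.26 = [3.24, 148.28].
0.1: z = -2.09, |z| > 2 → outlier.
1.3: z = -2.05, |z| > 2 → outlier.
Every other value lies within [3.24, 148.28].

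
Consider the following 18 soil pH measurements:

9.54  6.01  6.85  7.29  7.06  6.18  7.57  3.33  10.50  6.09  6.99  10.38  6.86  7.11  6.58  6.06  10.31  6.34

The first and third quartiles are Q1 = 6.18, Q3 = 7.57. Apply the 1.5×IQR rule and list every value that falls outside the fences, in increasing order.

IQR = Q3 − Q1 = 7.57 − 6.18 = 1.39.
Lower fence = Q1 − 1.5·IQR = 6.18 − 2.085 = 4.095.
Upper fence = Q3 + 1.5·IQR = 7.57 + 2.085 = 9.655.
3.33 < 4.095 → outlier.
10.31 > 9.655 → outlier.
10.38 > 9.655 → outlier.
10.50 > 9.655 → outlier.
All remaining values lie within [4.095, 9.655].

3.33, 10.31, 10.38, 10.50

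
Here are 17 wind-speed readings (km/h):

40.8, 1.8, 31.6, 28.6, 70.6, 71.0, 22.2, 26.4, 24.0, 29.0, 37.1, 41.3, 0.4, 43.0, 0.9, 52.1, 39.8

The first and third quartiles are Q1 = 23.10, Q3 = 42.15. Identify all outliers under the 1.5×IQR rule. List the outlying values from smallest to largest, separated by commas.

IQR = Q3 − Q1 = 42.15 − 23.10 = 19.05.
Lower fence = Q1 − 1.5·IQR = 23.10 − 28.575 = -5.475.
Upper fence = Q3 + 1.5·IQR = 42.15 + 28.575 = 70.725.
71.0 > 70.725 → outlier.
All remaining values lie within [-5.475, 70.725].

71.0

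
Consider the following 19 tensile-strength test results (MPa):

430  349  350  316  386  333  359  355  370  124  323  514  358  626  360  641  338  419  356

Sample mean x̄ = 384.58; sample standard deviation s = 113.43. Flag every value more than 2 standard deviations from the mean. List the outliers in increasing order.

124, 626, 641

Cutoffs at x̄ ± 2s: 384.58 ± 2·113.43 = [157.72, 611.44].
124: z = -2.30, |z| > 2 → outlier.
626: z = 2.13, |z| > 2 → outlier.
641: z = 2.26, |z| > 2 → outlier.
Every other value lies within [157.72, 611.44].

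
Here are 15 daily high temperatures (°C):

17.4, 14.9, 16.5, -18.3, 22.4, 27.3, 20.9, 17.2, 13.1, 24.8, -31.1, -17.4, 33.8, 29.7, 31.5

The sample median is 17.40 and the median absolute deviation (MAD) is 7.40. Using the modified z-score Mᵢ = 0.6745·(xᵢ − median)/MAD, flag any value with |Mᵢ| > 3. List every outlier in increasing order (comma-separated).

-31.1, -18.3, -17.4

|Mᵢ| > 3 ⇔ |xᵢ − 17.40| > 3·7.40/0.6745 = 32.91.
So outliers lie outside [-15.51, 50.31].
-31.1: M = -4.42 → outlier.
-18.3: M = -3.25 → outlier.
-17.4: M = -3.17 → outlier.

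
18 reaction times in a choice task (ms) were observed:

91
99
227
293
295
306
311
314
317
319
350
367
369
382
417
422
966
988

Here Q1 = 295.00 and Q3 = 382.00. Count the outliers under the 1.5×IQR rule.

IQR = 87.00; fences at 295.00 − 130.50 = 164.50 and 382.00 + 130.50 = 512.50.
Outside the cutoffs: 91, 99, 966, 988.

4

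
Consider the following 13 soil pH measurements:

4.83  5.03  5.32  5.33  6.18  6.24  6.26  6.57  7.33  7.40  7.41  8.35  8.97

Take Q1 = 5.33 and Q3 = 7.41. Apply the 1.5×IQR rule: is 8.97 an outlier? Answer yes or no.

IQR = Q3 − Q1 = 7.41 − 5.33 = 2.08.
Lower fence = Q1 − 1.5·IQR = 5.33 − 3.12 = 2.21.
Upper fence = Q3 + 1.5·IQR = 7.41 + 3.12 = 10.53.
8.97 lies within [2.21, 10.53].

no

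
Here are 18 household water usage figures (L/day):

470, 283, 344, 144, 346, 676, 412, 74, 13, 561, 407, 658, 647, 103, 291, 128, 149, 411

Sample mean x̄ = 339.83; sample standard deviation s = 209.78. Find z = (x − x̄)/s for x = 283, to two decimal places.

z = (283 − 339.83) / 209.78 = -0.27.

-0.27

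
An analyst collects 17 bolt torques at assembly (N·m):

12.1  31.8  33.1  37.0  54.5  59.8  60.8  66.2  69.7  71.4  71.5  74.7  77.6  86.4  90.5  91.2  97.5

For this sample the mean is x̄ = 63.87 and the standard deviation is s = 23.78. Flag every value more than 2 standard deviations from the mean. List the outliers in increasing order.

12.1

Cutoffs at x̄ ± 2s: 63.87 ± 2·23.78 = [16.31, 111.43].
12.1: z = -2.18, |z| > 2 → outlier.
Every other value lies within [16.31, 111.43].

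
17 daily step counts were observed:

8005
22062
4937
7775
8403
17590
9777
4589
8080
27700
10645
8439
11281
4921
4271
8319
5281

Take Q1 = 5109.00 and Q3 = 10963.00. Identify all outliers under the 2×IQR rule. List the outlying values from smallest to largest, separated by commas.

27700

IQR = Q3 − Q1 = 10963.00 − 5109.00 = 5854.00.
Lower fence = Q1 − 2·IQR = 5109.00 − 11708.00 = -6599.00.
Upper fence = Q3 + 2·IQR = 10963.00 + 11708.00 = 22671.00.
27700 > 22671.00 → outlier.
All remaining values lie within [-6599.00, 22671.00].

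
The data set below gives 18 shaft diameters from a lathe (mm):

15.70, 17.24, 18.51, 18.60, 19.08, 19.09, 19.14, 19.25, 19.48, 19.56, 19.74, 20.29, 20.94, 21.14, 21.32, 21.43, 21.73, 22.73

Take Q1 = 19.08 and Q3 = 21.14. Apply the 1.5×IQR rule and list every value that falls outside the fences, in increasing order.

15.70

IQR = Q3 − Q1 = 21.14 − 19.08 = 2.06.
Lower fence = Q1 − 1.5·IQR = 19.08 − 3.09 = 15.99.
Upper fence = Q3 + 1.5·IQR = 21.14 + 3.09 = 24.23.
15.70 < 15.99 → outlier.
All remaining values lie within [15.99, 24.23].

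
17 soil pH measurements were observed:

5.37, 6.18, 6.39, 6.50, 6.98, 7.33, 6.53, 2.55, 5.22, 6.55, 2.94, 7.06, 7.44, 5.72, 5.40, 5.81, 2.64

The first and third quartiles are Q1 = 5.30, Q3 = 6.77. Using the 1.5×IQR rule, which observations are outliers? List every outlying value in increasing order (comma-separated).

2.55, 2.64, 2.94

IQR = Q3 − Q1 = 6.77 − 5.30 = 1.47.
Lower fence = Q1 − 1.5·IQR = 5.30 − 2.205 = 3.095.
Upper fence = Q3 + 1.5·IQR = 6.77 + 2.205 = 8.975.
2.55 < 3.095 → outlier.
2.64 < 3.095 → outlier.
2.94 < 3.095 → outlier.
All remaining values lie within [3.095, 8.975].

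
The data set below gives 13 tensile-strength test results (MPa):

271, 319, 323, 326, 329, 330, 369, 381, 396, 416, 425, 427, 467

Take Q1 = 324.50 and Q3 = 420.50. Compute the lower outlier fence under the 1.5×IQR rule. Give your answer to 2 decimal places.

IQR = Q3 − Q1 = 420.50 − 324.50 = 96.00.
Lower fence = Q1 − 1.5·IQR = 324.50 − 144.00 = 180.50.
Upper fence = Q3 + 1.5·IQR = 420.50 + 144.00 = 564.50.

180.50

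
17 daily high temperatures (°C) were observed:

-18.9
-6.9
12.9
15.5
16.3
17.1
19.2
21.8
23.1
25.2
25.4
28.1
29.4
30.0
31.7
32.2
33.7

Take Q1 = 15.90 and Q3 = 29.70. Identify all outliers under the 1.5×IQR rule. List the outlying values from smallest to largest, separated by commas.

-18.9, -6.9

IQR = Q3 − Q1 = 29.70 − 15.90 = 13.80.
Lower fence = Q1 − 1.5·IQR = 15.90 − 20.70 = -4.80.
Upper fence = Q3 + 1.5·IQR = 29.70 + 20.70 = 50.40.
-18.9 < -4.80 → outlier.
-6.9 < -4.80 → outlier.
All remaining values lie within [-4.80, 50.40].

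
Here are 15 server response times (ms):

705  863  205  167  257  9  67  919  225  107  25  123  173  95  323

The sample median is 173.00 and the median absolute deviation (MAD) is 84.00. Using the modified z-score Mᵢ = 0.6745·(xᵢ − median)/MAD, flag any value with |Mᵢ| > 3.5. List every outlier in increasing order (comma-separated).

|Mᵢ| > 3.5 ⇔ |xᵢ − 173.00| > 3.5·84.00/0.6745 = 435.88.
So outliers lie outside [-262.88, 608.88].
705: M = 4.27 → outlier.
863: M = 5.54 → outlier.
919: M = 5.99 → outlier.

705, 863, 919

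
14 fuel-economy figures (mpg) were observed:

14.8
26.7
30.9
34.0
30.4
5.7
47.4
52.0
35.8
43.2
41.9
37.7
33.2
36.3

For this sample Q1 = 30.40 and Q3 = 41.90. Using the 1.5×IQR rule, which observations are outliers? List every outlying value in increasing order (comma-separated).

5.7

IQR = Q3 − Q1 = 41.90 − 30.40 = 11.50.
Lower fence = Q1 − 1.5·IQR = 30.40 − 17.25 = 13.15.
Upper fence = Q3 + 1.5·IQR = 41.90 + 17.25 = 59.15.
5.7 < 13.15 → outlier.
All remaining values lie within [13.15, 59.15].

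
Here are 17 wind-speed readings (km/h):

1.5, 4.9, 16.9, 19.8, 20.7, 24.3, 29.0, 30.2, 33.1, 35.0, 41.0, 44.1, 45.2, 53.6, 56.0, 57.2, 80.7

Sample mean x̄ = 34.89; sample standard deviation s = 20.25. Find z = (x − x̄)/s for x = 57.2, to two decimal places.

1.10

z = (57.2 − 34.89) / 20.25 = 1.10.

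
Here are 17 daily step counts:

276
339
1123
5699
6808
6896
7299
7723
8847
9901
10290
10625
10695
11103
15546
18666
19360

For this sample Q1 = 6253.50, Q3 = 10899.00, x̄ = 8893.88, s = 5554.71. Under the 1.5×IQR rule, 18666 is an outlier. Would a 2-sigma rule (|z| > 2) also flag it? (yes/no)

no

z = (18666 − 8893.88) / 5554.71 = 1.76.
|z| = 1.76 ≤ 2.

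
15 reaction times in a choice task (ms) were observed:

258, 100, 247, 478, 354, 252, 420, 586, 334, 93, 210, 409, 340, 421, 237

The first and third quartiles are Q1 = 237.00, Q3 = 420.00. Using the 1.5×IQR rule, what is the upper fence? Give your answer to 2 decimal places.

694.50

IQR = Q3 − Q1 = 420.00 − 237.00 = 183.00.
Lower fence = Q1 − 1.5·IQR = 237.00 − 274.50 = -37.50.
Upper fence = Q3 + 1.5·IQR = 420.00 + 274.50 = 694.50.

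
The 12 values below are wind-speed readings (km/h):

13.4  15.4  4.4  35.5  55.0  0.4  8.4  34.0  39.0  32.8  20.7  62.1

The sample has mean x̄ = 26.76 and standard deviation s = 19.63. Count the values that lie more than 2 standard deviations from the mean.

0

Cutoffs: x̄ ± 2s = [-12.50, 66.02].
Every value lies within the cutoffs.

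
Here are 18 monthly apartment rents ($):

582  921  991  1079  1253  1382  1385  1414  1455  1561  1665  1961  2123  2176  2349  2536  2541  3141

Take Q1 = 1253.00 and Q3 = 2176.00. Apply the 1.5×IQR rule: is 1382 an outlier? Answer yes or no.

no

IQR = Q3 − Q1 = 2176.00 − 1253.00 = 923.00.
Lower fence = Q1 − 1.5·IQR = 1253.00 − 1384.50 = -131.50.
Upper fence = Q3 + 1.5·IQR = 2176.00 + 1384.50 = 3560.50.
1382 lies within [-131.50, 3560.50].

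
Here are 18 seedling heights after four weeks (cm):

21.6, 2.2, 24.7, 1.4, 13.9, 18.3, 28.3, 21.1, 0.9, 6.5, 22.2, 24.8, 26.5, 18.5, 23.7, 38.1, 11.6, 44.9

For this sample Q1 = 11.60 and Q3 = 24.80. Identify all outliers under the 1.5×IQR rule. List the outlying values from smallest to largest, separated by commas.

IQR = Q3 − Q1 = 24.80 − 11.60 = 13.20.
Lower fence = Q1 − 1.5·IQR = 11.60 − 19.80 = -8.20.
Upper fence = Q3 + 1.5·IQR = 24.80 + 19.80 = 44.60.
44.9 > 44.60 → outlier.
All remaining values lie within [-8.20, 44.60].

44.9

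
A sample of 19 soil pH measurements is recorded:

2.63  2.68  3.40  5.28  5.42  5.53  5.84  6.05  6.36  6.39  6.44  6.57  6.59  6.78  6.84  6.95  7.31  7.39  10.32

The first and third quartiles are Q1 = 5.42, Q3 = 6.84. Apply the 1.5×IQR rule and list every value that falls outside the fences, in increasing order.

2.63, 2.68, 10.32

IQR = Q3 − Q1 = 6.84 − 5.42 = 1.42.
Lower fence = Q1 − 1.5·IQR = 5.42 − 2.13 = 3.29.
Upper fence = Q3 + 1.5·IQR = 6.84 + 2.13 = 8.97.
2.63 < 3.29 → outlier.
2.68 < 3.29 → outlier.
10.32 > 8.97 → outlier.
All remaining values lie within [3.29, 8.97].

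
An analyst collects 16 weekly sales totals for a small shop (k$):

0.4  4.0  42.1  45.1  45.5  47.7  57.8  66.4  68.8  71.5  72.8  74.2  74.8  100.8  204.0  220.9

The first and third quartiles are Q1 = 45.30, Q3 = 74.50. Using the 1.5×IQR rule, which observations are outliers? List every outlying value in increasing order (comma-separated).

0.4, 204.0, 220.9

IQR = Q3 − Q1 = 74.50 − 45.30 = 29.20.
Lower fence = Q1 − 1.5·IQR = 45.30 − 43.80 = 1.50.
Upper fence = Q3 + 1.5·IQR = 74.50 + 43.80 = 118.30.
0.4 < 1.50 → outlier.
204.0 > 118.30 → outlier.
220.9 > 118.30 → outlier.
All remaining values lie within [1.50, 118.30].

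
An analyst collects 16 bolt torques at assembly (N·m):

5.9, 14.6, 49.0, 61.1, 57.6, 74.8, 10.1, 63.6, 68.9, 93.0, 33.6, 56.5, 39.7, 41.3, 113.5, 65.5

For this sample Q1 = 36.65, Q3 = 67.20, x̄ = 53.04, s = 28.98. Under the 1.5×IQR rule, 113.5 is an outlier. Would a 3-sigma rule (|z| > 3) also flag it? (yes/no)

no

z = (113.5 − 53.04) / 28.98 = 2.09.
|z| = 2.09 ≤ 3.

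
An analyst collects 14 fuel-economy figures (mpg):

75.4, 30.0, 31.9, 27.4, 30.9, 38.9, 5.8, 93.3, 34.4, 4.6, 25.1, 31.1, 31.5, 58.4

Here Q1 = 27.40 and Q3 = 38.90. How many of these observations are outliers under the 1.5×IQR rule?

5

IQR = 11.50; fences at 27.40 − 17.25 = 10.15 and 38.90 + 17.25 = 56.15.
Outside the cutoffs: 4.6, 5.8, 58.4, 75.4, 93.3.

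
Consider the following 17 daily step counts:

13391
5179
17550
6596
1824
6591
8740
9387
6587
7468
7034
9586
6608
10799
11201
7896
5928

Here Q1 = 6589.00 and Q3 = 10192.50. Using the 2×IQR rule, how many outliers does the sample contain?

1

IQR = 3603.50; fences at 6589.00 − 7207.00 = -618.00 and 10192.50 + 7207.00 = 17399.50.
Outside the cutoffs: 17550.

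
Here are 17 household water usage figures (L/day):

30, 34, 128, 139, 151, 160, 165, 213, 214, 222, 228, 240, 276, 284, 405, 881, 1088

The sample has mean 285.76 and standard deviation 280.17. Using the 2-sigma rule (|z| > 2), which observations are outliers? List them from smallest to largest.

881, 1088

Cutoffs at x̄ ± 2s: 285.76 ± 2·280.17 = [-274.58, 846.10].
881: z = 2.12, |z| > 2 → outlier.
1088: z = 2.86, |z| > 2 → outlier.
Every other value lies within [-274.58, 846.10].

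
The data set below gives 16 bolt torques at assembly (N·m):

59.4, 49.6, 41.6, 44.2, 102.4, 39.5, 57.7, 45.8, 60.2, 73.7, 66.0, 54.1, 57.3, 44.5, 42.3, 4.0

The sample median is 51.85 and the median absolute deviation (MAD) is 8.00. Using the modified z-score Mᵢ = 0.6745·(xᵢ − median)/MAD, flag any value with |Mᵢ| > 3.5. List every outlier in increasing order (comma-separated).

4.0, 102.4

|Mᵢ| > 3.5 ⇔ |xᵢ − 51.85| > 3.5·8.00/0.6745 = 41.51.
So outliers lie outside [10.34, 93.36].
4.0: M = -4.03 → outlier.
102.4: M = 4.26 → outlier.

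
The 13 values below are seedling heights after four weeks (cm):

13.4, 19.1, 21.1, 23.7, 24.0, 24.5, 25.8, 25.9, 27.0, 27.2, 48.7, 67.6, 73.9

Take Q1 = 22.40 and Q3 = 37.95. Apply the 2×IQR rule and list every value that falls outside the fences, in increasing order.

IQR = Q3 − Q1 = 37.95 − 22.40 = 15.55.
Lower fence = Q1 − 2·IQR = 22.40 − 31.10 = -8.70.
Upper fence = Q3 + 2·IQR = 37.95 + 31.10 = 69.05.
73.9 > 69.05 → outlier.
All remaining values lie within [-8.70, 69.05].

73.9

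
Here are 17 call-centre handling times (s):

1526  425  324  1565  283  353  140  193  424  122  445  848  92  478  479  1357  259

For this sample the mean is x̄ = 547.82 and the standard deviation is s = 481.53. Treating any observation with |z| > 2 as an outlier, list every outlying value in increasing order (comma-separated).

1526, 1565

Cutoffs at x̄ ± 2s: 547.82 ± 2·481.53 = [-415.24, 1510.88].
1526: z = 2.03, |z| > 2 → outlier.
1565: z = 2.11, |z| > 2 → outlier.
Every other value lies within [-415.24, 1510.88].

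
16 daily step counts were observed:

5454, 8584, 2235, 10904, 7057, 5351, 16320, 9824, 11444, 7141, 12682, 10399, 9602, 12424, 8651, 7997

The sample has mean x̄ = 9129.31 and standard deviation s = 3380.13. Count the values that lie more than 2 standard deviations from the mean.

Cutoffs: x̄ ± 2s = [2369.05, 15889.57].
Outside the cutoffs: 2235, 16320.

2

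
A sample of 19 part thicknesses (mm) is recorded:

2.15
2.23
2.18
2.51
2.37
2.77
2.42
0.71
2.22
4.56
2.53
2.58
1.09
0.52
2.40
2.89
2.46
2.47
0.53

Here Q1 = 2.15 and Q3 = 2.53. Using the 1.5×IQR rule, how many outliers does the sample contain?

5

IQR = 0.38; fences at 2.15 − 0.57 = 1.58 and 2.53 + 0.57 = 3.10.
Outside the cutoffs: 0.52, 0.53, 0.71, 1.09, 4.56.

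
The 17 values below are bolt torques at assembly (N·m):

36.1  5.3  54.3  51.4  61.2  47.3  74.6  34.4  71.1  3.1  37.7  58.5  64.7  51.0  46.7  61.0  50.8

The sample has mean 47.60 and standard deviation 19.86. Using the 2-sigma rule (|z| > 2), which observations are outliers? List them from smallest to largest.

3.1, 5.3

Cutoffs at x̄ ± 2s: 47.60 ± 2·19.86 = [7.88, 87.32].
3.1: z = -2.24, |z| > 2 → outlier.
5.3: z = -2.13, |z| > 2 → outlier.
Every other value lies within [7.88, 87.32].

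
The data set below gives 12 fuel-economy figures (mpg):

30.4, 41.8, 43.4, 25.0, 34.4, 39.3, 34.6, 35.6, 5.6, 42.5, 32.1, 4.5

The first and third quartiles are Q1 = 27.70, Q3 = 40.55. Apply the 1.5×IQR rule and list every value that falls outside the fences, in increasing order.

4.5, 5.6

IQR = Q3 − Q1 = 40.55 − 27.70 = 12.85.
Lower fence = Q1 − 1.5·IQR = 27.70 − 19.275 = 8.425.
Upper fence = Q3 + 1.5·IQR = 40.55 + 19.275 = 59.825.
4.5 < 8.425 → outlier.
5.6 < 8.425 → outlier.
All remaining values lie within [8.425, 59.825].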